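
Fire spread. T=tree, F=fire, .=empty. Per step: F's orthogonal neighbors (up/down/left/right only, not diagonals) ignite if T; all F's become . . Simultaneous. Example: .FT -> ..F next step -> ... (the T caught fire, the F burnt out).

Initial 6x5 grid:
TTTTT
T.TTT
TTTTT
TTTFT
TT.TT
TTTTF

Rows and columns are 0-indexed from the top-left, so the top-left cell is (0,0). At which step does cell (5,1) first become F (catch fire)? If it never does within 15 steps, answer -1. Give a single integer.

Step 1: cell (5,1)='T' (+6 fires, +2 burnt)
Step 2: cell (5,1)='T' (+5 fires, +6 burnt)
Step 3: cell (5,1)='F' (+7 fires, +5 burnt)
  -> target ignites at step 3
Step 4: cell (5,1)='.' (+5 fires, +7 burnt)
Step 5: cell (5,1)='.' (+2 fires, +5 burnt)
Step 6: cell (5,1)='.' (+1 fires, +2 burnt)
Step 7: cell (5,1)='.' (+0 fires, +1 burnt)
  fire out at step 7

3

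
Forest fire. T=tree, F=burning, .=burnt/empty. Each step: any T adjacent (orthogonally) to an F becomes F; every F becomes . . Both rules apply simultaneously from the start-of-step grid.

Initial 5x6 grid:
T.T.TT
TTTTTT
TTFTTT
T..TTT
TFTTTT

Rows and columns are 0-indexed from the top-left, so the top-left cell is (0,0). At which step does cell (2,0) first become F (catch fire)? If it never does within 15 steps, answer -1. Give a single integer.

Step 1: cell (2,0)='T' (+5 fires, +2 burnt)
Step 2: cell (2,0)='F' (+8 fires, +5 burnt)
  -> target ignites at step 2
Step 3: cell (2,0)='.' (+5 fires, +8 burnt)
Step 4: cell (2,0)='.' (+5 fires, +5 burnt)
Step 5: cell (2,0)='.' (+1 fires, +5 burnt)
Step 6: cell (2,0)='.' (+0 fires, +1 burnt)
  fire out at step 6

2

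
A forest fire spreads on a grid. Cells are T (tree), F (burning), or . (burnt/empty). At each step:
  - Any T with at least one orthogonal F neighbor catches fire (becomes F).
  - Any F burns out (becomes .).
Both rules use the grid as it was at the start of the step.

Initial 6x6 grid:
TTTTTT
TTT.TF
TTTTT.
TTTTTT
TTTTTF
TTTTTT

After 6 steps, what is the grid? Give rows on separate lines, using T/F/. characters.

Step 1: 5 trees catch fire, 2 burn out
  TTTTTF
  TTT.F.
  TTTTT.
  TTTTTF
  TTTTF.
  TTTTTF
Step 2: 5 trees catch fire, 5 burn out
  TTTTF.
  TTT...
  TTTTF.
  TTTTF.
  TTTF..
  TTTTF.
Step 3: 5 trees catch fire, 5 burn out
  TTTF..
  TTT...
  TTTF..
  TTTF..
  TTF...
  TTTF..
Step 4: 5 trees catch fire, 5 burn out
  TTF...
  TTT...
  TTF...
  TTF...
  TF....
  TTF...
Step 5: 6 trees catch fire, 5 burn out
  TF....
  TTF...
  TF....
  TF....
  F.....
  TF....
Step 6: 5 trees catch fire, 6 burn out
  F.....
  TF....
  F.....
  F.....
  ......
  F.....

F.....
TF....
F.....
F.....
......
F.....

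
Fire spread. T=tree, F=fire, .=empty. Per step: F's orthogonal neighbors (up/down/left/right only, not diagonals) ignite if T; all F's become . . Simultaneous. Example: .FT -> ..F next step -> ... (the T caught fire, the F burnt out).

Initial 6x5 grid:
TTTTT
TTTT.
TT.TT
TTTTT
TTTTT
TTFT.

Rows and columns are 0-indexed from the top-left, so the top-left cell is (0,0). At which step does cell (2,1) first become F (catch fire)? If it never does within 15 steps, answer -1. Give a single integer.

Step 1: cell (2,1)='T' (+3 fires, +1 burnt)
Step 2: cell (2,1)='T' (+4 fires, +3 burnt)
Step 3: cell (2,1)='T' (+4 fires, +4 burnt)
Step 4: cell (2,1)='F' (+4 fires, +4 burnt)
  -> target ignites at step 4
Step 5: cell (2,1)='.' (+4 fires, +4 burnt)
Step 6: cell (2,1)='.' (+4 fires, +4 burnt)
Step 7: cell (2,1)='.' (+3 fires, +4 burnt)
Step 8: cell (2,1)='.' (+0 fires, +3 burnt)
  fire out at step 8

4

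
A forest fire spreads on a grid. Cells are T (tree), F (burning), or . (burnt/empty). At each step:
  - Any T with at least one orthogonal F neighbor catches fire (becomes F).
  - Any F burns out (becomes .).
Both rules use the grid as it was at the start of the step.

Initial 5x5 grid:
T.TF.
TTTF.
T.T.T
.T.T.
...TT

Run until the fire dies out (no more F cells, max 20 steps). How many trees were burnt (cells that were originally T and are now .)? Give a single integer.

Step 1: +2 fires, +2 burnt (F count now 2)
Step 2: +2 fires, +2 burnt (F count now 2)
Step 3: +1 fires, +2 burnt (F count now 1)
Step 4: +2 fires, +1 burnt (F count now 2)
Step 5: +0 fires, +2 burnt (F count now 0)
Fire out after step 5
Initially T: 12, now '.': 20
Total burnt (originally-T cells now '.'): 7

Answer: 7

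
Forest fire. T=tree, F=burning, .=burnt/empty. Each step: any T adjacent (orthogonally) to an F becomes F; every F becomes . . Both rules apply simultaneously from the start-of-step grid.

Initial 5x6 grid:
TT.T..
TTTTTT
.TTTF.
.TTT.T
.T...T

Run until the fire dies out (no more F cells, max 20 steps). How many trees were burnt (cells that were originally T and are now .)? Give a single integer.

Answer: 16

Derivation:
Step 1: +2 fires, +1 burnt (F count now 2)
Step 2: +4 fires, +2 burnt (F count now 4)
Step 3: +4 fires, +4 burnt (F count now 4)
Step 4: +2 fires, +4 burnt (F count now 2)
Step 5: +3 fires, +2 burnt (F count now 3)
Step 6: +1 fires, +3 burnt (F count now 1)
Step 7: +0 fires, +1 burnt (F count now 0)
Fire out after step 7
Initially T: 18, now '.': 28
Total burnt (originally-T cells now '.'): 16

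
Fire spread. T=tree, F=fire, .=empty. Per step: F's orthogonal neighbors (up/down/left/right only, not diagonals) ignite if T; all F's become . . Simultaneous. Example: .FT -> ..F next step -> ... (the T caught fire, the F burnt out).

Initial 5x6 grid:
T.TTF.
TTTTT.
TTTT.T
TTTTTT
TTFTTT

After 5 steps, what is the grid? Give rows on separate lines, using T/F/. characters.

Step 1: 5 trees catch fire, 2 burn out
  T.TF..
  TTTTF.
  TTTT.T
  TTFTTT
  TF.FTT
Step 2: 7 trees catch fire, 5 burn out
  T.F...
  TTTF..
  TTFT.T
  TF.FTT
  F...FT
Step 3: 6 trees catch fire, 7 burn out
  T.....
  TTF...
  TF.F.T
  F...FT
  .....F
Step 4: 3 trees catch fire, 6 burn out
  T.....
  TF....
  F....T
  .....F
  ......
Step 5: 2 trees catch fire, 3 burn out
  T.....
  F.....
  .....F
  ......
  ......

T.....
F.....
.....F
......
......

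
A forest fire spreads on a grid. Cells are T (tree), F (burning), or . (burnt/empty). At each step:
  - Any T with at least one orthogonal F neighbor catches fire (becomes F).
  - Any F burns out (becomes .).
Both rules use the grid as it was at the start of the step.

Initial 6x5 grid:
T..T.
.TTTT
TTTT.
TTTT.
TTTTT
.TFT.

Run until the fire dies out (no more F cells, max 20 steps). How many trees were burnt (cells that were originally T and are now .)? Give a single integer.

Step 1: +3 fires, +1 burnt (F count now 3)
Step 2: +3 fires, +3 burnt (F count now 3)
Step 3: +5 fires, +3 burnt (F count now 5)
Step 4: +4 fires, +5 burnt (F count now 4)
Step 5: +3 fires, +4 burnt (F count now 3)
Step 6: +2 fires, +3 burnt (F count now 2)
Step 7: +0 fires, +2 burnt (F count now 0)
Fire out after step 7
Initially T: 21, now '.': 29
Total burnt (originally-T cells now '.'): 20

Answer: 20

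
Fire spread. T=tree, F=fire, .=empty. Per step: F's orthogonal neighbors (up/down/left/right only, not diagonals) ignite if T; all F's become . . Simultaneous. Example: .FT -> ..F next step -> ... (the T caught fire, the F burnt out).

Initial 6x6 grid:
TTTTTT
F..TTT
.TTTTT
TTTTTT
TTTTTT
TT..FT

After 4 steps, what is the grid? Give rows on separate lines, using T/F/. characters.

Step 1: 3 trees catch fire, 2 burn out
  FTTTTT
  ...TTT
  .TTTTT
  TTTTTT
  TTTTFT
  TT...F
Step 2: 4 trees catch fire, 3 burn out
  .FTTTT
  ...TTT
  .TTTTT
  TTTTFT
  TTTF.F
  TT....
Step 3: 5 trees catch fire, 4 burn out
  ..FTTT
  ...TTT
  .TTTFT
  TTTF.F
  TTF...
  TT....
Step 4: 6 trees catch fire, 5 burn out
  ...FTT
  ...TFT
  .TTF.F
  TTF...
  TF....
  TT....

...FTT
...TFT
.TTF.F
TTF...
TF....
TT....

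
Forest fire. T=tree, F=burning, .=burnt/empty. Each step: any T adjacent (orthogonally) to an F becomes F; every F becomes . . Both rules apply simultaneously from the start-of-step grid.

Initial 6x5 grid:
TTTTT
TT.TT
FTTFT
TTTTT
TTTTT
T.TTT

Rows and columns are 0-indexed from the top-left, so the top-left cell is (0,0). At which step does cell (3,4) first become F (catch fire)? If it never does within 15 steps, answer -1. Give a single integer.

Step 1: cell (3,4)='T' (+7 fires, +2 burnt)
Step 2: cell (3,4)='F' (+9 fires, +7 burnt)
  -> target ignites at step 2
Step 3: cell (3,4)='.' (+8 fires, +9 burnt)
Step 4: cell (3,4)='.' (+2 fires, +8 burnt)
Step 5: cell (3,4)='.' (+0 fires, +2 burnt)
  fire out at step 5

2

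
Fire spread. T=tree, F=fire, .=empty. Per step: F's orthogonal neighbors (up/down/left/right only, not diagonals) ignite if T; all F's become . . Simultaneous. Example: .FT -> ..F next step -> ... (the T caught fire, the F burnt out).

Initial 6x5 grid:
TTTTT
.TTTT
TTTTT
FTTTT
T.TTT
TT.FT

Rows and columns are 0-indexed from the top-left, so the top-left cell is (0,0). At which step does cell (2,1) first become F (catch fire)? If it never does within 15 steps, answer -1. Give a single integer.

Step 1: cell (2,1)='T' (+5 fires, +2 burnt)
Step 2: cell (2,1)='F' (+6 fires, +5 burnt)
  -> target ignites at step 2
Step 3: cell (2,1)='.' (+5 fires, +6 burnt)
Step 4: cell (2,1)='.' (+4 fires, +5 burnt)
Step 5: cell (2,1)='.' (+4 fires, +4 burnt)
Step 6: cell (2,1)='.' (+1 fires, +4 burnt)
Step 7: cell (2,1)='.' (+0 fires, +1 burnt)
  fire out at step 7

2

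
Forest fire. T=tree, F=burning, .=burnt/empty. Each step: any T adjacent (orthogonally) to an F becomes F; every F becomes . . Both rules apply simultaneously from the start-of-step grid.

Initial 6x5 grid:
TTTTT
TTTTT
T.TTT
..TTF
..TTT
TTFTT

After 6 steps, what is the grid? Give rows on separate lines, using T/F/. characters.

Step 1: 6 trees catch fire, 2 burn out
  TTTTT
  TTTTT
  T.TTF
  ..TF.
  ..FTF
  TF.FT
Step 2: 6 trees catch fire, 6 burn out
  TTTTT
  TTTTF
  T.TF.
  ..F..
  ...F.
  F...F
Step 3: 3 trees catch fire, 6 burn out
  TTTTF
  TTTF.
  T.F..
  .....
  .....
  .....
Step 4: 2 trees catch fire, 3 burn out
  TTTF.
  TTF..
  T....
  .....
  .....
  .....
Step 5: 2 trees catch fire, 2 burn out
  TTF..
  TF...
  T....
  .....
  .....
  .....
Step 6: 2 trees catch fire, 2 burn out
  TF...
  F....
  T....
  .....
  .....
  .....

TF...
F....
T....
.....
.....
.....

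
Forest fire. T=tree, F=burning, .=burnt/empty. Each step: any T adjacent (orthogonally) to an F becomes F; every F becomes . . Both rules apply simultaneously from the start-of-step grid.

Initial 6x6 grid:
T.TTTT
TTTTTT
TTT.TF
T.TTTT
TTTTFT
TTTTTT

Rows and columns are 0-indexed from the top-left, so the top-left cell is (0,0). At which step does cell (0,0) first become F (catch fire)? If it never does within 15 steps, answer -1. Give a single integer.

Step 1: cell (0,0)='T' (+7 fires, +2 burnt)
Step 2: cell (0,0)='T' (+6 fires, +7 burnt)
Step 3: cell (0,0)='T' (+5 fires, +6 burnt)
Step 4: cell (0,0)='T' (+5 fires, +5 burnt)
Step 5: cell (0,0)='T' (+5 fires, +5 burnt)
Step 6: cell (0,0)='T' (+2 fires, +5 burnt)
Step 7: cell (0,0)='F' (+1 fires, +2 burnt)
  -> target ignites at step 7
Step 8: cell (0,0)='.' (+0 fires, +1 burnt)
  fire out at step 8

7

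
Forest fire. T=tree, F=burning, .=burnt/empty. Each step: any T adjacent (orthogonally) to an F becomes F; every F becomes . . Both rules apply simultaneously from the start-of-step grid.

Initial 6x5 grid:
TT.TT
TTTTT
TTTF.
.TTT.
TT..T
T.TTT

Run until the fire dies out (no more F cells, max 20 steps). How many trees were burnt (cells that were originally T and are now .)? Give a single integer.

Step 1: +3 fires, +1 burnt (F count now 3)
Step 2: +5 fires, +3 burnt (F count now 5)
Step 3: +4 fires, +5 burnt (F count now 4)
Step 4: +3 fires, +4 burnt (F count now 3)
Step 5: +2 fires, +3 burnt (F count now 2)
Step 6: +1 fires, +2 burnt (F count now 1)
Step 7: +0 fires, +1 burnt (F count now 0)
Fire out after step 7
Initially T: 22, now '.': 26
Total burnt (originally-T cells now '.'): 18

Answer: 18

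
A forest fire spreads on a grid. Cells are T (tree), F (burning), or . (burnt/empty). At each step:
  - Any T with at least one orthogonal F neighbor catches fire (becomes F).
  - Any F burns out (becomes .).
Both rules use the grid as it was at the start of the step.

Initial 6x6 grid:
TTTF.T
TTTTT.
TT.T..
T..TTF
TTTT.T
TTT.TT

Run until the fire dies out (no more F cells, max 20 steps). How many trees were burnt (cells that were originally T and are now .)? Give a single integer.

Answer: 24

Derivation:
Step 1: +4 fires, +2 burnt (F count now 4)
Step 2: +6 fires, +4 burnt (F count now 6)
Step 3: +4 fires, +6 burnt (F count now 4)
Step 4: +3 fires, +4 burnt (F count now 3)
Step 5: +3 fires, +3 burnt (F count now 3)
Step 6: +3 fires, +3 burnt (F count now 3)
Step 7: +1 fires, +3 burnt (F count now 1)
Step 8: +0 fires, +1 burnt (F count now 0)
Fire out after step 8
Initially T: 25, now '.': 35
Total burnt (originally-T cells now '.'): 24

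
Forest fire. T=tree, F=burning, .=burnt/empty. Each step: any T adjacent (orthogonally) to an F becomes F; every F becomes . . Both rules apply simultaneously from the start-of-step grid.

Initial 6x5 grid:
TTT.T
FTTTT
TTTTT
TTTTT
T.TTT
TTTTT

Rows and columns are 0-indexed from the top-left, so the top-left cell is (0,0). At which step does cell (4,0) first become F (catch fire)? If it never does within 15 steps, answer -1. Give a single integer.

Step 1: cell (4,0)='T' (+3 fires, +1 burnt)
Step 2: cell (4,0)='T' (+4 fires, +3 burnt)
Step 3: cell (4,0)='F' (+5 fires, +4 burnt)
  -> target ignites at step 3
Step 4: cell (4,0)='.' (+4 fires, +5 burnt)
Step 5: cell (4,0)='.' (+5 fires, +4 burnt)
Step 6: cell (4,0)='.' (+3 fires, +5 burnt)
Step 7: cell (4,0)='.' (+2 fires, +3 burnt)
Step 8: cell (4,0)='.' (+1 fires, +2 burnt)
Step 9: cell (4,0)='.' (+0 fires, +1 burnt)
  fire out at step 9

3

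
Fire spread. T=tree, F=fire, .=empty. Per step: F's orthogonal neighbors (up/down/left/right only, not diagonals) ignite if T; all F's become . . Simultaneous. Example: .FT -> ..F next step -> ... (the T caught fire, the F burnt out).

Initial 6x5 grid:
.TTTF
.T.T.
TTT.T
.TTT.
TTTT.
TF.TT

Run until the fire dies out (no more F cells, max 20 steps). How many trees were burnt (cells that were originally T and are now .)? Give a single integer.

Step 1: +3 fires, +2 burnt (F count now 3)
Step 2: +5 fires, +3 burnt (F count now 5)
Step 3: +4 fires, +5 burnt (F count now 4)
Step 4: +5 fires, +4 burnt (F count now 5)
Step 5: +1 fires, +5 burnt (F count now 1)
Step 6: +0 fires, +1 burnt (F count now 0)
Fire out after step 6
Initially T: 19, now '.': 29
Total burnt (originally-T cells now '.'): 18

Answer: 18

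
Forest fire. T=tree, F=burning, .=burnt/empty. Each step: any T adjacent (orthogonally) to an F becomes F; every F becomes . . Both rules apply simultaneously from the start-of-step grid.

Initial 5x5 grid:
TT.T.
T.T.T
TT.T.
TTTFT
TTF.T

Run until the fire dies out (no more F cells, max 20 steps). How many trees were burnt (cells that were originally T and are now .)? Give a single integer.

Step 1: +4 fires, +2 burnt (F count now 4)
Step 2: +3 fires, +4 burnt (F count now 3)
Step 3: +2 fires, +3 burnt (F count now 2)
Step 4: +1 fires, +2 burnt (F count now 1)
Step 5: +1 fires, +1 burnt (F count now 1)
Step 6: +1 fires, +1 burnt (F count now 1)
Step 7: +1 fires, +1 burnt (F count now 1)
Step 8: +0 fires, +1 burnt (F count now 0)
Fire out after step 8
Initially T: 16, now '.': 22
Total burnt (originally-T cells now '.'): 13

Answer: 13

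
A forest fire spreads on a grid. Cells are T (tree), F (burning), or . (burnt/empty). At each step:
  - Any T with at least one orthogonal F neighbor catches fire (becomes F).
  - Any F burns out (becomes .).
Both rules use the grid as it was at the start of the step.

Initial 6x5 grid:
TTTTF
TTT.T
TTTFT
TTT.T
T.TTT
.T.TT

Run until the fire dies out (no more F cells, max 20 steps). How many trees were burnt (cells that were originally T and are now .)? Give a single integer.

Step 1: +4 fires, +2 burnt (F count now 4)
Step 2: +5 fires, +4 burnt (F count now 5)
Step 3: +6 fires, +5 burnt (F count now 6)
Step 4: +5 fires, +6 burnt (F count now 5)
Step 5: +2 fires, +5 burnt (F count now 2)
Step 6: +0 fires, +2 burnt (F count now 0)
Fire out after step 6
Initially T: 23, now '.': 29
Total burnt (originally-T cells now '.'): 22

Answer: 22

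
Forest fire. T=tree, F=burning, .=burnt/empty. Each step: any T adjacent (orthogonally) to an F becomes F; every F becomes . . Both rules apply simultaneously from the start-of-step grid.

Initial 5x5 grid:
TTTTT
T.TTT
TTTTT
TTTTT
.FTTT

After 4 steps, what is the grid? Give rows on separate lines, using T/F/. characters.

Step 1: 2 trees catch fire, 1 burn out
  TTTTT
  T.TTT
  TTTTT
  TFTTT
  ..FTT
Step 2: 4 trees catch fire, 2 burn out
  TTTTT
  T.TTT
  TFTTT
  F.FTT
  ...FT
Step 3: 4 trees catch fire, 4 burn out
  TTTTT
  T.TTT
  F.FTT
  ...FT
  ....F
Step 4: 4 trees catch fire, 4 burn out
  TTTTT
  F.FTT
  ...FT
  ....F
  .....

TTTTT
F.FTT
...FT
....F
.....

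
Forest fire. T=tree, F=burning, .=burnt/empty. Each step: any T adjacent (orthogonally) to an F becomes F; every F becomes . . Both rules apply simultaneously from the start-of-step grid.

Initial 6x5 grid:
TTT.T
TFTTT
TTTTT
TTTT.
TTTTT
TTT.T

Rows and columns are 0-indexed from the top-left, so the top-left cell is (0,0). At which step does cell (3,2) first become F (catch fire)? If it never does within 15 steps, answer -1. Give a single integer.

Step 1: cell (3,2)='T' (+4 fires, +1 burnt)
Step 2: cell (3,2)='T' (+6 fires, +4 burnt)
Step 3: cell (3,2)='F' (+5 fires, +6 burnt)
  -> target ignites at step 3
Step 4: cell (3,2)='.' (+6 fires, +5 burnt)
Step 5: cell (3,2)='.' (+3 fires, +6 burnt)
Step 6: cell (3,2)='.' (+1 fires, +3 burnt)
Step 7: cell (3,2)='.' (+1 fires, +1 burnt)
Step 8: cell (3,2)='.' (+0 fires, +1 burnt)
  fire out at step 8

3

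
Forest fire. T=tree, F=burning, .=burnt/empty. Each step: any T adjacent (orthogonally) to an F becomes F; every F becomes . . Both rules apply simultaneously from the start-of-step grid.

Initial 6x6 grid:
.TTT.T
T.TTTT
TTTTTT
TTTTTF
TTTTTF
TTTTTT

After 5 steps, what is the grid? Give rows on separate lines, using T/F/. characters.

Step 1: 4 trees catch fire, 2 burn out
  .TTT.T
  T.TTTT
  TTTTTF
  TTTTF.
  TTTTF.
  TTTTTF
Step 2: 5 trees catch fire, 4 burn out
  .TTT.T
  T.TTTF
  TTTTF.
  TTTF..
  TTTF..
  TTTTF.
Step 3: 6 trees catch fire, 5 burn out
  .TTT.F
  T.TTF.
  TTTF..
  TTF...
  TTF...
  TTTF..
Step 4: 5 trees catch fire, 6 burn out
  .TTT..
  T.TF..
  TTF...
  TF....
  TF....
  TTF...
Step 5: 6 trees catch fire, 5 burn out
  .TTF..
  T.F...
  TF....
  F.....
  F.....
  TF....

.TTF..
T.F...
TF....
F.....
F.....
TF....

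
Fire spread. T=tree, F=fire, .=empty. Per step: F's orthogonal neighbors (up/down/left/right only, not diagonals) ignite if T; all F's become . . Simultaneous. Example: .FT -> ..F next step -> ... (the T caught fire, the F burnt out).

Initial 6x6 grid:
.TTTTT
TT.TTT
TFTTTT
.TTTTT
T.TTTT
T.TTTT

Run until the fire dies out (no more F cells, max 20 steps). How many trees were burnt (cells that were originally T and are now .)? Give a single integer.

Step 1: +4 fires, +1 burnt (F count now 4)
Step 2: +4 fires, +4 burnt (F count now 4)
Step 3: +5 fires, +4 burnt (F count now 5)
Step 4: +6 fires, +5 burnt (F count now 6)
Step 5: +5 fires, +6 burnt (F count now 5)
Step 6: +3 fires, +5 burnt (F count now 3)
Step 7: +1 fires, +3 burnt (F count now 1)
Step 8: +0 fires, +1 burnt (F count now 0)
Fire out after step 8
Initially T: 30, now '.': 34
Total burnt (originally-T cells now '.'): 28

Answer: 28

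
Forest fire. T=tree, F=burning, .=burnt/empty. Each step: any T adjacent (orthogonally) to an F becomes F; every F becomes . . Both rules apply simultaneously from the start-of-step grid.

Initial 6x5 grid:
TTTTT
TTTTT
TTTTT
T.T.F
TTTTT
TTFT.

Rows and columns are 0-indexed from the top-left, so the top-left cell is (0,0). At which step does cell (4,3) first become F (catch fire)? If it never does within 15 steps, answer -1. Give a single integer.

Step 1: cell (4,3)='T' (+5 fires, +2 burnt)
Step 2: cell (4,3)='F' (+6 fires, +5 burnt)
  -> target ignites at step 2
Step 3: cell (4,3)='.' (+4 fires, +6 burnt)
Step 4: cell (4,3)='.' (+4 fires, +4 burnt)
Step 5: cell (4,3)='.' (+3 fires, +4 burnt)
Step 6: cell (4,3)='.' (+2 fires, +3 burnt)
Step 7: cell (4,3)='.' (+1 fires, +2 burnt)
Step 8: cell (4,3)='.' (+0 fires, +1 burnt)
  fire out at step 8

2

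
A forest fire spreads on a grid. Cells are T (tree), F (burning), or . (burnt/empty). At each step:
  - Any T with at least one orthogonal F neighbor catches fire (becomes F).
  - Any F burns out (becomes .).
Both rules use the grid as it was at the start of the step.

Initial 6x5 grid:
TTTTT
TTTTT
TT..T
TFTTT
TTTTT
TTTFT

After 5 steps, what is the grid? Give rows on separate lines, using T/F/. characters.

Step 1: 7 trees catch fire, 2 burn out
  TTTTT
  TTTTT
  TF..T
  F.FTT
  TFTFT
  TTF.F
Step 2: 7 trees catch fire, 7 burn out
  TTTTT
  TFTTT
  F...T
  ...FT
  F.F.F
  TF...
Step 3: 5 trees catch fire, 7 burn out
  TFTTT
  F.FTT
  ....T
  ....F
  .....
  F....
Step 4: 4 trees catch fire, 5 burn out
  F.FTT
  ...FT
  ....F
  .....
  .....
  .....
Step 5: 2 trees catch fire, 4 burn out
  ...FT
  ....F
  .....
  .....
  .....
  .....

...FT
....F
.....
.....
.....
.....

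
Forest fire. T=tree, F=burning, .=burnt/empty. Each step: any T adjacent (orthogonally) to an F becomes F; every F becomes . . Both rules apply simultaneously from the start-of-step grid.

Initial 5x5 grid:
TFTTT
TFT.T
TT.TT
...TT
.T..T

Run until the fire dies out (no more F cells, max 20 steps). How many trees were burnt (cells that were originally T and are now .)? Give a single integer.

Answer: 14

Derivation:
Step 1: +5 fires, +2 burnt (F count now 5)
Step 2: +2 fires, +5 burnt (F count now 2)
Step 3: +1 fires, +2 burnt (F count now 1)
Step 4: +1 fires, +1 burnt (F count now 1)
Step 5: +1 fires, +1 burnt (F count now 1)
Step 6: +2 fires, +1 burnt (F count now 2)
Step 7: +2 fires, +2 burnt (F count now 2)
Step 8: +0 fires, +2 burnt (F count now 0)
Fire out after step 8
Initially T: 15, now '.': 24
Total burnt (originally-T cells now '.'): 14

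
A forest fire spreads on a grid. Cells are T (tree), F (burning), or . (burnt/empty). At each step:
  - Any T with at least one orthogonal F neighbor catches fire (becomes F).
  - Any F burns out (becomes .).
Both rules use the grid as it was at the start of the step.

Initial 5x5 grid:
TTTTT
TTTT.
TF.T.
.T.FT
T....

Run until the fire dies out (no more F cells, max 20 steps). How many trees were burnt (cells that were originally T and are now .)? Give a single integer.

Answer: 13

Derivation:
Step 1: +5 fires, +2 burnt (F count now 5)
Step 2: +4 fires, +5 burnt (F count now 4)
Step 3: +3 fires, +4 burnt (F count now 3)
Step 4: +1 fires, +3 burnt (F count now 1)
Step 5: +0 fires, +1 burnt (F count now 0)
Fire out after step 5
Initially T: 14, now '.': 24
Total burnt (originally-T cells now '.'): 13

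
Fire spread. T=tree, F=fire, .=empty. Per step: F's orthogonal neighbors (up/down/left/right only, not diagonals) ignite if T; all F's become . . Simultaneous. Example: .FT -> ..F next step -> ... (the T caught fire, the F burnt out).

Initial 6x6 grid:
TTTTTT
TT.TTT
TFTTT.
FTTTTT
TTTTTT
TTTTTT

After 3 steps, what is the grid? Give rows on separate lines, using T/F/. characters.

Step 1: 5 trees catch fire, 2 burn out
  TTTTTT
  TF.TTT
  F.FTT.
  .FTTTT
  FTTTTT
  TTTTTT
Step 2: 6 trees catch fire, 5 burn out
  TFTTTT
  F..TTT
  ...FT.
  ..FTTT
  .FTTTT
  FTTTTT
Step 3: 7 trees catch fire, 6 burn out
  F.FTTT
  ...FTT
  ....F.
  ...FTT
  ..FTTT
  .FTTTT

F.FTTT
...FTT
....F.
...FTT
..FTTT
.FTTTT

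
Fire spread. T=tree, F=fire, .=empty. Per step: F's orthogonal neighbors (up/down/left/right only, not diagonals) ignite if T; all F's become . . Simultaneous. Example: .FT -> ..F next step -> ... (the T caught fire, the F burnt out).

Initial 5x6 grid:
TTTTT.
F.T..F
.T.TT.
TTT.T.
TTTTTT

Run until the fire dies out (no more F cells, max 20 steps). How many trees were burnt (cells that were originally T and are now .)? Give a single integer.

Step 1: +1 fires, +2 burnt (F count now 1)
Step 2: +1 fires, +1 burnt (F count now 1)
Step 3: +1 fires, +1 burnt (F count now 1)
Step 4: +2 fires, +1 burnt (F count now 2)
Step 5: +1 fires, +2 burnt (F count now 1)
Step 6: +0 fires, +1 burnt (F count now 0)
Fire out after step 6
Initially T: 19, now '.': 17
Total burnt (originally-T cells now '.'): 6

Answer: 6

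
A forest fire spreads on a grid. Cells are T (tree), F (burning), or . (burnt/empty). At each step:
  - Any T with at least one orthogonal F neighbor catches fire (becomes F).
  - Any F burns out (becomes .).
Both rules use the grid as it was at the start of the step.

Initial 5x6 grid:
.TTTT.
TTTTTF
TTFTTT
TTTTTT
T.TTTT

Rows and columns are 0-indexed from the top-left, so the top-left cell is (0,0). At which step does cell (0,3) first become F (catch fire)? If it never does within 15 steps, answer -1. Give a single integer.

Step 1: cell (0,3)='T' (+6 fires, +2 burnt)
Step 2: cell (0,3)='T' (+10 fires, +6 burnt)
Step 3: cell (0,3)='F' (+7 fires, +10 burnt)
  -> target ignites at step 3
Step 4: cell (0,3)='.' (+2 fires, +7 burnt)
Step 5: cell (0,3)='.' (+0 fires, +2 burnt)
  fire out at step 5

3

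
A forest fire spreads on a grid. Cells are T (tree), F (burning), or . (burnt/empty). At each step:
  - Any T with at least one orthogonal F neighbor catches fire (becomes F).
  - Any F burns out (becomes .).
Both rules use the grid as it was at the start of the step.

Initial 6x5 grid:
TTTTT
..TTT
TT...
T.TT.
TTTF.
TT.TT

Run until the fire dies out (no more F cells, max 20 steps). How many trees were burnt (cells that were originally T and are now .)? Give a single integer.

Answer: 12

Derivation:
Step 1: +3 fires, +1 burnt (F count now 3)
Step 2: +3 fires, +3 burnt (F count now 3)
Step 3: +2 fires, +3 burnt (F count now 2)
Step 4: +2 fires, +2 burnt (F count now 2)
Step 5: +1 fires, +2 burnt (F count now 1)
Step 6: +1 fires, +1 burnt (F count now 1)
Step 7: +0 fires, +1 burnt (F count now 0)
Fire out after step 7
Initially T: 20, now '.': 22
Total burnt (originally-T cells now '.'): 12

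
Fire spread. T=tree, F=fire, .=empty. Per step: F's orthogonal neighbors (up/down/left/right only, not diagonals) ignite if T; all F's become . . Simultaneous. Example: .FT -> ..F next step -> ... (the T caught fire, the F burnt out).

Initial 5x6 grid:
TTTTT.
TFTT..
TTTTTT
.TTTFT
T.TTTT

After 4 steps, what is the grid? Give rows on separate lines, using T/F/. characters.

Step 1: 8 trees catch fire, 2 burn out
  TFTTT.
  F.FT..
  TFTTFT
  .TTF.F
  T.TTFT
Step 2: 11 trees catch fire, 8 burn out
  F.FTT.
  ...F..
  F.FF.F
  .FF...
  T.TF.F
Step 3: 2 trees catch fire, 11 burn out
  ...FT.
  ......
  ......
  ......
  T.F...
Step 4: 1 trees catch fire, 2 burn out
  ....F.
  ......
  ......
  ......
  T.....

....F.
......
......
......
T.....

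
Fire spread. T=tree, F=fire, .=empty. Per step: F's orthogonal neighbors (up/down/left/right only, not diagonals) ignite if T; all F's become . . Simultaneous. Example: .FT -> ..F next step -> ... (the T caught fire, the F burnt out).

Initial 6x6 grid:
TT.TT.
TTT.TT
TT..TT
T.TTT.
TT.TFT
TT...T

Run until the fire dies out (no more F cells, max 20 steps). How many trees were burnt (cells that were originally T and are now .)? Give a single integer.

Answer: 12

Derivation:
Step 1: +3 fires, +1 burnt (F count now 3)
Step 2: +3 fires, +3 burnt (F count now 3)
Step 3: +3 fires, +3 burnt (F count now 3)
Step 4: +2 fires, +3 burnt (F count now 2)
Step 5: +1 fires, +2 burnt (F count now 1)
Step 6: +0 fires, +1 burnt (F count now 0)
Fire out after step 6
Initially T: 24, now '.': 24
Total burnt (originally-T cells now '.'): 12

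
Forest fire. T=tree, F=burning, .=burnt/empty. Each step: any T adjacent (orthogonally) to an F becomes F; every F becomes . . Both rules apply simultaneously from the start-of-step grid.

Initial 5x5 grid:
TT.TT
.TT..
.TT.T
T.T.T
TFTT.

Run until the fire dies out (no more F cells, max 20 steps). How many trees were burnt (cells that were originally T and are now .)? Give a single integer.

Step 1: +2 fires, +1 burnt (F count now 2)
Step 2: +3 fires, +2 burnt (F count now 3)
Step 3: +1 fires, +3 burnt (F count now 1)
Step 4: +2 fires, +1 burnt (F count now 2)
Step 5: +1 fires, +2 burnt (F count now 1)
Step 6: +1 fires, +1 burnt (F count now 1)
Step 7: +1 fires, +1 burnt (F count now 1)
Step 8: +0 fires, +1 burnt (F count now 0)
Fire out after step 8
Initially T: 15, now '.': 21
Total burnt (originally-T cells now '.'): 11

Answer: 11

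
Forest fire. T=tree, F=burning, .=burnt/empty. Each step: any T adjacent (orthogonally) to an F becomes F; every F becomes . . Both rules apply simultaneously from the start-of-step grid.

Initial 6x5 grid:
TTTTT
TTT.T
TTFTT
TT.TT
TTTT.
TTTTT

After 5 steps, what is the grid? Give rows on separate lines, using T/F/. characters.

Step 1: 3 trees catch fire, 1 burn out
  TTTTT
  TTF.T
  TF.FT
  TT.TT
  TTTT.
  TTTTT
Step 2: 6 trees catch fire, 3 burn out
  TTFTT
  TF..T
  F...F
  TF.FT
  TTTT.
  TTTTT
Step 3: 8 trees catch fire, 6 burn out
  TF.FT
  F...F
  .....
  F...F
  TFTF.
  TTTTT
Step 4: 6 trees catch fire, 8 burn out
  F...F
  .....
  .....
  .....
  F.F..
  TFTFT
Step 5: 3 trees catch fire, 6 burn out
  .....
  .....
  .....
  .....
  .....
  F.F.F

.....
.....
.....
.....
.....
F.F.F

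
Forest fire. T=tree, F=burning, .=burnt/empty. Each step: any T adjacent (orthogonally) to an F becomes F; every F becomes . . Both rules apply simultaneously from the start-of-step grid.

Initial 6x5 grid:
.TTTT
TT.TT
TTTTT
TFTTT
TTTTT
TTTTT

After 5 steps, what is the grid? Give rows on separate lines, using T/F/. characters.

Step 1: 4 trees catch fire, 1 burn out
  .TTTT
  TT.TT
  TFTTT
  F.FTT
  TFTTT
  TTTTT
Step 2: 7 trees catch fire, 4 burn out
  .TTTT
  TF.TT
  F.FTT
  ...FT
  F.FTT
  TFTTT
Step 3: 7 trees catch fire, 7 burn out
  .FTTT
  F..TT
  ...FT
  ....F
  ...FT
  F.FTT
Step 4: 5 trees catch fire, 7 burn out
  ..FTT
  ...FT
  ....F
  .....
  ....F
  ...FT
Step 5: 3 trees catch fire, 5 burn out
  ...FT
  ....F
  .....
  .....
  .....
  ....F

...FT
....F
.....
.....
.....
....F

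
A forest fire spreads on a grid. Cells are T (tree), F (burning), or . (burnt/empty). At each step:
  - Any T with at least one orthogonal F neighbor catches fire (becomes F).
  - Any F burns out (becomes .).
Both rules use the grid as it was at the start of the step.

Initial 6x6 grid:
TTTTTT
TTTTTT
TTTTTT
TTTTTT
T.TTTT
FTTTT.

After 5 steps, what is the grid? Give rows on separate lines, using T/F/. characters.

Step 1: 2 trees catch fire, 1 burn out
  TTTTTT
  TTTTTT
  TTTTTT
  TTTTTT
  F.TTTT
  .FTTT.
Step 2: 2 trees catch fire, 2 burn out
  TTTTTT
  TTTTTT
  TTTTTT
  FTTTTT
  ..TTTT
  ..FTT.
Step 3: 4 trees catch fire, 2 burn out
  TTTTTT
  TTTTTT
  FTTTTT
  .FTTTT
  ..FTTT
  ...FT.
Step 4: 5 trees catch fire, 4 burn out
  TTTTTT
  FTTTTT
  .FTTTT
  ..FTTT
  ...FTT
  ....F.
Step 5: 5 trees catch fire, 5 burn out
  FTTTTT
  .FTTTT
  ..FTTT
  ...FTT
  ....FT
  ......

FTTTTT
.FTTTT
..FTTT
...FTT
....FT
......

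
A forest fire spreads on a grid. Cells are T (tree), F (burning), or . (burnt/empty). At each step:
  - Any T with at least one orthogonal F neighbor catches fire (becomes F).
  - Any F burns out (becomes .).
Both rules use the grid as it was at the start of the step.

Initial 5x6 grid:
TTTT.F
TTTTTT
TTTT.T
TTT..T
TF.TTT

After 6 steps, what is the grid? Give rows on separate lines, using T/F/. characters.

Step 1: 3 trees catch fire, 2 burn out
  TTTT..
  TTTTTF
  TTTT.T
  TFT..T
  F..TTT
Step 2: 5 trees catch fire, 3 burn out
  TTTT..
  TTTTF.
  TFTT.F
  F.F..T
  ...TTT
Step 3: 5 trees catch fire, 5 burn out
  TTTT..
  TFTF..
  F.FT..
  .....F
  ...TTT
Step 4: 6 trees catch fire, 5 burn out
  TFTF..
  F.F...
  ...F..
  ......
  ...TTF
Step 5: 3 trees catch fire, 6 burn out
  F.F...
  ......
  ......
  ......
  ...TF.
Step 6: 1 trees catch fire, 3 burn out
  ......
  ......
  ......
  ......
  ...F..

......
......
......
......
...F..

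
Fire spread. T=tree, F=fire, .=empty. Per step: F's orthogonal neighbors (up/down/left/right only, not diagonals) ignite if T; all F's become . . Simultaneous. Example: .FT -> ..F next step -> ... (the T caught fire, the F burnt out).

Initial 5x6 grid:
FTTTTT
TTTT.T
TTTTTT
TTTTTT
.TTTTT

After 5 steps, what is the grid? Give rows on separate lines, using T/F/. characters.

Step 1: 2 trees catch fire, 1 burn out
  .FTTTT
  FTTT.T
  TTTTTT
  TTTTTT
  .TTTTT
Step 2: 3 trees catch fire, 2 burn out
  ..FTTT
  .FTT.T
  FTTTTT
  TTTTTT
  .TTTTT
Step 3: 4 trees catch fire, 3 burn out
  ...FTT
  ..FT.T
  .FTTTT
  FTTTTT
  .TTTTT
Step 4: 4 trees catch fire, 4 burn out
  ....FT
  ...F.T
  ..FTTT
  .FTTTT
  .TTTTT
Step 5: 4 trees catch fire, 4 burn out
  .....F
  .....T
  ...FTT
  ..FTTT
  .FTTTT

.....F
.....T
...FTT
..FTTT
.FTTTT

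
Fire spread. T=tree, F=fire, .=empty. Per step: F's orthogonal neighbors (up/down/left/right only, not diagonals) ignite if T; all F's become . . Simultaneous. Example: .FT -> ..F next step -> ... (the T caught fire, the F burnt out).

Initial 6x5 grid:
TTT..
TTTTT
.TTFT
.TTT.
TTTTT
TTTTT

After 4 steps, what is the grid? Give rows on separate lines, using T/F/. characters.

Step 1: 4 trees catch fire, 1 burn out
  TTT..
  TTTFT
  .TF.F
  .TTF.
  TTTTT
  TTTTT
Step 2: 5 trees catch fire, 4 burn out
  TTT..
  TTF.F
  .F...
  .TF..
  TTTFT
  TTTTT
Step 3: 6 trees catch fire, 5 burn out
  TTF..
  TF...
  .....
  .F...
  TTF.F
  TTTFT
Step 4: 5 trees catch fire, 6 burn out
  TF...
  F....
  .....
  .....
  TF...
  TTF.F

TF...
F....
.....
.....
TF...
TTF.F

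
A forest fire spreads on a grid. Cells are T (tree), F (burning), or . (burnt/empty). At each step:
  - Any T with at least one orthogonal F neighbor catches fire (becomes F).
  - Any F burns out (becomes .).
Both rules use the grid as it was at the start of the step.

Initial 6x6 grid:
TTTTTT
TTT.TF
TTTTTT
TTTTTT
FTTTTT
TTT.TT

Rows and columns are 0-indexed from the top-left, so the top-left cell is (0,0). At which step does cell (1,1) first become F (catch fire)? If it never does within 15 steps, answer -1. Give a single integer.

Step 1: cell (1,1)='T' (+6 fires, +2 burnt)
Step 2: cell (1,1)='T' (+7 fires, +6 burnt)
Step 3: cell (1,1)='T' (+9 fires, +7 burnt)
Step 4: cell (1,1)='F' (+7 fires, +9 burnt)
  -> target ignites at step 4
Step 5: cell (1,1)='.' (+3 fires, +7 burnt)
Step 6: cell (1,1)='.' (+0 fires, +3 burnt)
  fire out at step 6

4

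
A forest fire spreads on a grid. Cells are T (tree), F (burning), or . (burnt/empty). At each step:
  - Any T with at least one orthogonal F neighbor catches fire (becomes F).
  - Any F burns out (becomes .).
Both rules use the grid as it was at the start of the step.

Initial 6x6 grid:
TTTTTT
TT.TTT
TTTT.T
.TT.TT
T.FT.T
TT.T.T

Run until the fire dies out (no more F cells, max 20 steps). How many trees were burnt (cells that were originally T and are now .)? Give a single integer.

Step 1: +2 fires, +1 burnt (F count now 2)
Step 2: +3 fires, +2 burnt (F count now 3)
Step 3: +2 fires, +3 burnt (F count now 2)
Step 4: +3 fires, +2 burnt (F count now 3)
Step 5: +4 fires, +3 burnt (F count now 4)
Step 6: +4 fires, +4 burnt (F count now 4)
Step 7: +2 fires, +4 burnt (F count now 2)
Step 8: +1 fires, +2 burnt (F count now 1)
Step 9: +2 fires, +1 burnt (F count now 2)
Step 10: +1 fires, +2 burnt (F count now 1)
Step 11: +0 fires, +1 burnt (F count now 0)
Fire out after step 11
Initially T: 27, now '.': 33
Total burnt (originally-T cells now '.'): 24

Answer: 24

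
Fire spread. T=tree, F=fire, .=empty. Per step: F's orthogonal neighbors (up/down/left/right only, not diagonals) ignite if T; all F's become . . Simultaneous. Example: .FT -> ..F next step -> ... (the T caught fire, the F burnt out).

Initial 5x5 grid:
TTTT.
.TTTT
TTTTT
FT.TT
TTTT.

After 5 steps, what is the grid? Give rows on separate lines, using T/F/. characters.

Step 1: 3 trees catch fire, 1 burn out
  TTTT.
  .TTTT
  FTTTT
  .F.TT
  FTTT.
Step 2: 2 trees catch fire, 3 burn out
  TTTT.
  .TTTT
  .FTTT
  ...TT
  .FTT.
Step 3: 3 trees catch fire, 2 burn out
  TTTT.
  .FTTT
  ..FTT
  ...TT
  ..FT.
Step 4: 4 trees catch fire, 3 burn out
  TFTT.
  ..FTT
  ...FT
  ...TT
  ...F.
Step 5: 5 trees catch fire, 4 burn out
  F.FT.
  ...FT
  ....F
  ...FT
  .....

F.FT.
...FT
....F
...FT
.....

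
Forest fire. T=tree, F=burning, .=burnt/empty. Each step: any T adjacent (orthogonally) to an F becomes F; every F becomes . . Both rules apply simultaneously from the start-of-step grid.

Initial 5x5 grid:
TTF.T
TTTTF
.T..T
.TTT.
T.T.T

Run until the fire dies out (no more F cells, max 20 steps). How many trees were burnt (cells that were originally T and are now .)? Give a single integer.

Answer: 13

Derivation:
Step 1: +5 fires, +2 burnt (F count now 5)
Step 2: +2 fires, +5 burnt (F count now 2)
Step 3: +2 fires, +2 burnt (F count now 2)
Step 4: +1 fires, +2 burnt (F count now 1)
Step 5: +1 fires, +1 burnt (F count now 1)
Step 6: +2 fires, +1 burnt (F count now 2)
Step 7: +0 fires, +2 burnt (F count now 0)
Fire out after step 7
Initially T: 15, now '.': 23
Total burnt (originally-T cells now '.'): 13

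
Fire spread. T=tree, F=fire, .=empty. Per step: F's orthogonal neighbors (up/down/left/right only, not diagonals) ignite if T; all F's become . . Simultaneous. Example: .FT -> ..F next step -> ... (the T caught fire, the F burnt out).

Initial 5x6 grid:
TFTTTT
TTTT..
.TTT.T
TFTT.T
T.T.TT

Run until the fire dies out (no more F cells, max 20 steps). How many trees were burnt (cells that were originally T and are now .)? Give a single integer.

Step 1: +6 fires, +2 burnt (F count now 6)
Step 2: +7 fires, +6 burnt (F count now 7)
Step 3: +3 fires, +7 burnt (F count now 3)
Step 4: +1 fires, +3 burnt (F count now 1)
Step 5: +0 fires, +1 burnt (F count now 0)
Fire out after step 5
Initially T: 21, now '.': 26
Total burnt (originally-T cells now '.'): 17

Answer: 17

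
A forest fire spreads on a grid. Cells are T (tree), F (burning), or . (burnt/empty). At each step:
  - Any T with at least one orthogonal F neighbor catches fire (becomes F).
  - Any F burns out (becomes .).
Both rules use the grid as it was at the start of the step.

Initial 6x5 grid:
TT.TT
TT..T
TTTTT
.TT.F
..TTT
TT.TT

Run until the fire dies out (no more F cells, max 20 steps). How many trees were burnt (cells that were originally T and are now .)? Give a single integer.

Step 1: +2 fires, +1 burnt (F count now 2)
Step 2: +4 fires, +2 burnt (F count now 4)
Step 3: +4 fires, +4 burnt (F count now 4)
Step 4: +3 fires, +4 burnt (F count now 3)
Step 5: +3 fires, +3 burnt (F count now 3)
Step 6: +2 fires, +3 burnt (F count now 2)
Step 7: +1 fires, +2 burnt (F count now 1)
Step 8: +0 fires, +1 burnt (F count now 0)
Fire out after step 8
Initially T: 21, now '.': 28
Total burnt (originally-T cells now '.'): 19

Answer: 19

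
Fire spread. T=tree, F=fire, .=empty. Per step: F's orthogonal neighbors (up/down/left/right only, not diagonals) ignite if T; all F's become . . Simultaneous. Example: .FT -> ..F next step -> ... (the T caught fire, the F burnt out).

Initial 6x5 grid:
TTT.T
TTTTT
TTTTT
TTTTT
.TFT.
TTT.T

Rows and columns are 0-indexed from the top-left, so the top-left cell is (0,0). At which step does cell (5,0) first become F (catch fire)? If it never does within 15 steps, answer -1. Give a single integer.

Step 1: cell (5,0)='T' (+4 fires, +1 burnt)
Step 2: cell (5,0)='T' (+4 fires, +4 burnt)
Step 3: cell (5,0)='F' (+6 fires, +4 burnt)
  -> target ignites at step 3
Step 4: cell (5,0)='.' (+5 fires, +6 burnt)
Step 5: cell (5,0)='.' (+3 fires, +5 burnt)
Step 6: cell (5,0)='.' (+2 fires, +3 burnt)
Step 7: cell (5,0)='.' (+0 fires, +2 burnt)
  fire out at step 7

3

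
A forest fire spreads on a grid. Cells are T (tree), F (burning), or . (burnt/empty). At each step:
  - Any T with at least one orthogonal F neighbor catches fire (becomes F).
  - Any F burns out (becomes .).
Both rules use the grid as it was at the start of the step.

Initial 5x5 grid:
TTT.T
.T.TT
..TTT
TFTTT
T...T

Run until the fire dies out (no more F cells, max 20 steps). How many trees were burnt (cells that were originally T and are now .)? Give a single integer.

Answer: 12

Derivation:
Step 1: +2 fires, +1 burnt (F count now 2)
Step 2: +3 fires, +2 burnt (F count now 3)
Step 3: +2 fires, +3 burnt (F count now 2)
Step 4: +3 fires, +2 burnt (F count now 3)
Step 5: +1 fires, +3 burnt (F count now 1)
Step 6: +1 fires, +1 burnt (F count now 1)
Step 7: +0 fires, +1 burnt (F count now 0)
Fire out after step 7
Initially T: 16, now '.': 21
Total burnt (originally-T cells now '.'): 12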